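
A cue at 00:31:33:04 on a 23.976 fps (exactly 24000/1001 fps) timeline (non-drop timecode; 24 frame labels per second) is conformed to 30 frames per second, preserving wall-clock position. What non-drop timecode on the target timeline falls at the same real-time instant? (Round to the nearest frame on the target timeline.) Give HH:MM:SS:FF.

Source frame index: (0×3600 + 31×60 + 33) × 24 + 4 = 45436.
Real time: 45436 / (24000/1001) = 11370359/6000 s.
Target frame: (11370359/6000) × (30) = 11370359/200 ≈ 56851.795 → 56852.
At 30 labels/s: frame 56852 → 00:31:35:02.

00:31:35:02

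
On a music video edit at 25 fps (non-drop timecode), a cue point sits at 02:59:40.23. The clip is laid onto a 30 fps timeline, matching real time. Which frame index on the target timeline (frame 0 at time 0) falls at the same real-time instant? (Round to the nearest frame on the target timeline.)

frame 323428

Source frame index: (2×3600 + 59×60 + 40) × 25 + 23 = 269523.
Real time: 269523 / (25) = 269523/25 s.
Target frame: (269523/25) × (30) = 1617138/5 ≈ 323427.600 → 323428.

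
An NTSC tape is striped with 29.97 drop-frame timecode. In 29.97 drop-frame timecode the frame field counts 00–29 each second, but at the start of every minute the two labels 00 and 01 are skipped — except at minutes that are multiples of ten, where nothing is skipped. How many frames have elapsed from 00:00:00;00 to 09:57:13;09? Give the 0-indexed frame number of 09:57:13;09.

1073923

As if non-drop at 30 labels/s: (9 × 3600 + 57 × 60 + 13) × 30 + 9 = 1074999.
Minute boundaries passed: 597; those not divisible by 10: 597 − 59 = 538; dropped labels = 2 × 538 = 1076.
Actual frame index = 1074999 − 1076 = 1073923.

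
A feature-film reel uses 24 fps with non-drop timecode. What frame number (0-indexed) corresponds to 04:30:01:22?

388846

Total seconds to the label: (4 × 3600 + 30 × 60 + 1) = 16201.
Frame index = 16201 × 24 + 22 = 388846.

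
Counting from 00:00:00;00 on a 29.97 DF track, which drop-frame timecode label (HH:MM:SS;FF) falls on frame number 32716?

Each 10-minute DF block holds 10 × 60 × 30 − 9 × 2 = 17982 frames. 32716 ÷ 17982 → 1 full block, remainder 14734.
Within the partial block the first minute is 1800 frames and each further minute 1798, so 8 further minute boundaries passed. Total skipped labels = 18 × 1 + 2 × 8 = 34.
Non-drop label index = 32716 + 34 = 32750; at 30 labels/s that is 00:18:11:20, i.e. DF 00:18:11;20.

00:18:11;20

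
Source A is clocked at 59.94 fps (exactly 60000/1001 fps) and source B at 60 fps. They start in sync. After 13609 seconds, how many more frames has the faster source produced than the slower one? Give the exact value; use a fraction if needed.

816540/1001 frames

A emits 60000/1001 × 13609 = 816540000/1001 frames; B emits 60 × 13609 = 816540.
Difference = 816540/1001 frames (≈ 815.7243); B is ahead of A.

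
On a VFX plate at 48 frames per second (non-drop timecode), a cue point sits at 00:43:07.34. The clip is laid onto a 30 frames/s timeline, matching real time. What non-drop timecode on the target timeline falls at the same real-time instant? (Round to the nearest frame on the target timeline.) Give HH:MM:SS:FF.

Source frame index: (0×3600 + 43×60 + 7) × 48 + 34 = 124210.
Real time: 124210 / (48) = 62105/24 s.
Target frame: (62105/24) × (30) = 310525/4 ≈ 77631.250 → 77631.
At 30 labels/s: frame 77631 → 00:43:07:21.

00:43:07:21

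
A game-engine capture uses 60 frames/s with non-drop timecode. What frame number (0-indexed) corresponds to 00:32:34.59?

frame 117299

Total seconds to the label: (0 × 3600 + 32 × 60 + 34) = 1954.
Frame index = 1954 × 60 + 59 = 117299.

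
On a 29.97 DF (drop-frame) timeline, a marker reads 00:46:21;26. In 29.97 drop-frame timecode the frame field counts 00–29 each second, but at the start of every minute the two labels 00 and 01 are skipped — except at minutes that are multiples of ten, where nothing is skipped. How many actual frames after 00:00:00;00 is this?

83372

Complete 10-minute blocks: 4, each 17982 frames → 71928.
Remaining 6 whole minutes in the current block: 1800 + 5 × 1798 = 10790 frames.
Within the current minute: 21 × 30 + 26 − 2 = 654 (labels ;00/;01 skipped at this minute). Total = 71928 + 10790 + 654 = 83372.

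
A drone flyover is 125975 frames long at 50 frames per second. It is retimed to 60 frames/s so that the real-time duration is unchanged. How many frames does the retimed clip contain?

Target frames = source frames × (target rate / source rate) = 125975 × (60)/(50) = 125975 × 6/5 = 151170.

151170 frames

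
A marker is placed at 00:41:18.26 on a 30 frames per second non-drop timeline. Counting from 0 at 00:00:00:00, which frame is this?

frame 74366

Total seconds to the label: (0 × 3600 + 41 × 60 + 18) = 2478.
Frame index = 2478 × 30 + 26 = 74366.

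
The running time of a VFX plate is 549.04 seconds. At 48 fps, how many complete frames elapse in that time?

Frames = 549.04 × 48 = 658848/25 ≈ 26353.9200.
Complete frames: 26353.

26353 frames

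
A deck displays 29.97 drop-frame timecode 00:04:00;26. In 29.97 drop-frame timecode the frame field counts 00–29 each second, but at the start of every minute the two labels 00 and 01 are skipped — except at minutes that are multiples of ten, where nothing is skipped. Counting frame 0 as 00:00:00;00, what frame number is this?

As if non-drop at 30 labels/s: (0 × 3600 + 4 × 60 + 0) × 30 + 26 = 7226.
Minute boundaries passed: 4; those not divisible by 10: 4 − 0 = 4; dropped labels = 2 × 4 = 8.
Actual frame index = 7226 − 8 = 7218.

7218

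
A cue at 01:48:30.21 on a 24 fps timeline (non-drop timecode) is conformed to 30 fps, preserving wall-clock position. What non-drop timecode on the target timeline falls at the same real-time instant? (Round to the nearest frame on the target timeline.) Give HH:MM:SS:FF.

Source frame index: (1×3600 + 48×60 + 30) × 24 + 21 = 156261.
Real time: 156261 / (24) = 52087/8 s.
Target frame: (52087/8) × (30) = 781305/4 ≈ 195326.250 → 195326.
At 30 labels/s: frame 195326 → 01:48:30:26.

01:48:30:26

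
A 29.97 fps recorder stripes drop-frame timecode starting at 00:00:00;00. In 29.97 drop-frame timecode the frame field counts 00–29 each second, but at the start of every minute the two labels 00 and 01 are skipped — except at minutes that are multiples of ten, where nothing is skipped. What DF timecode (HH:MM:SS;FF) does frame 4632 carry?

00:02:34;16

Ten DF minutes hold 17982 frames, so frame 4632 lies in block 0 (frames 0–17981) with 4632 frames into that block.
The block's first minute is 1800 frames and the rest 1798 each; 4632 frames reaches minute 2, so 0 × 18 + 2 × 2 = 4 labels have been skipped so far.
Adding those back, label number 4632 + 4 = 4636 at 30 labels/s is 154 s + 16 f = 0 h 2 min 34 s frame 16, i.e. 00:02:34;16.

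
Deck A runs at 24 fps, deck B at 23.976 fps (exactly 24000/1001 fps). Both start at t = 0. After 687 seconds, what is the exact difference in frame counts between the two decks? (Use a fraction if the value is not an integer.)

A emits 24 × 687 = 16488 frames; B emits 24000/1001 × 687 = 16488000/1001.
Difference = 16488/1001 frames (≈ 16.4715); B is behind A.

16488/1001 frames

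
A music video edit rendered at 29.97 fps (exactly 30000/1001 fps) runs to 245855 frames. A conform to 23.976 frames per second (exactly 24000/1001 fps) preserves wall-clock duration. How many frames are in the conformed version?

Target frames = source frames × (target rate / source rate) = 245855 × (24000/1001)/(30000/1001) = 245855 × 4/5 = 196684.

196684 frames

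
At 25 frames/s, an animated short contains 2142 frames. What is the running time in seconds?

Running time = 2142 / (25) = 85.68 s.

85.68 seconds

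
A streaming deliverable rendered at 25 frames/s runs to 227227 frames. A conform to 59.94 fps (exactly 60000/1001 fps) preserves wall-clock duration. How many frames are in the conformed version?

544800 frames

Target frames = source frames × (target rate / source rate) = 227227 × (60000/1001)/(25) = 227227 × 2400/1001 = 544800.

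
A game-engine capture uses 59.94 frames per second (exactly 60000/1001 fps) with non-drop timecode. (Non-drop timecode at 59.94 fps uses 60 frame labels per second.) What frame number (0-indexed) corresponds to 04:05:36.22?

884182

Total seconds to the label: (4 × 3600 + 5 × 60 + 36) = 14736.
Frame index = 14736 × 60 + 22 = 884182.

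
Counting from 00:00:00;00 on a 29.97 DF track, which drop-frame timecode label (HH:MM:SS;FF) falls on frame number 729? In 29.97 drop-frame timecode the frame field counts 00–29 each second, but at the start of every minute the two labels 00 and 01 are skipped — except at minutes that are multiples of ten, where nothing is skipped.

00:00:24;09

Each 10-minute DF block holds 10 × 60 × 30 − 9 × 2 = 17982 frames. 729 ÷ 17982 → 0 full blocks, remainder 729.
Within the partial block the first minute is 1800 frames and each further minute 1798, so 0 further minute boundaries passed. Total skipped labels = 18 × 0 + 2 × 0 = 0.
Non-drop label index = 729 + 0 = 729; at 30 labels/s that is 00:00:24:09, i.e. DF 00:00:24;09.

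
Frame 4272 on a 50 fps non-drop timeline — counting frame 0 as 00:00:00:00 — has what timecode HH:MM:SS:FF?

00:01:25:22

4272 ÷ 50 = 85 full seconds, remainder 22 frames.
85 s = 0 h 1 min 25 s.
Timecode: 00:01:25:22.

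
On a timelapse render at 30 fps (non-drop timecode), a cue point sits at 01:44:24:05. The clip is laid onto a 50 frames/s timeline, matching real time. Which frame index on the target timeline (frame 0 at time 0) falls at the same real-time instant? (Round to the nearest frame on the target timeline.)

frame 313208

Source frame index: (1×3600 + 44×60 + 24) × 30 + 5 = 187925.
Real time: 187925 / (30) = 37585/6 s.
Target frame: (37585/6) × (50) = 939625/3 ≈ 313208.333 → 313208.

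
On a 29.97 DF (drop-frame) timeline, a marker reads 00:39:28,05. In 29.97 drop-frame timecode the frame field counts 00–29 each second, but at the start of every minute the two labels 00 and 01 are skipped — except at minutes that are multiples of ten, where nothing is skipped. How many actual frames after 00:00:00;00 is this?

70973

As if non-drop at 30 labels/s: (0 × 3600 + 39 × 60 + 28) × 30 + 5 = 71045.
Minute boundaries passed: 39; those not divisible by 10: 39 − 3 = 36; dropped labels = 2 × 36 = 72.
Actual frame index = 71045 − 72 = 70973.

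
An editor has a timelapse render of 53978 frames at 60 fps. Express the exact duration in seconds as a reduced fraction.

26989/30 seconds

Running time = 53978 ÷ (60) = 53978 × 1/60 = 26989/30 s.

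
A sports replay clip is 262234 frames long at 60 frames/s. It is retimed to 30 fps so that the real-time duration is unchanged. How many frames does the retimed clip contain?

Frames at target rate = 262234 × (30) / (60) = 131117.

131117 frames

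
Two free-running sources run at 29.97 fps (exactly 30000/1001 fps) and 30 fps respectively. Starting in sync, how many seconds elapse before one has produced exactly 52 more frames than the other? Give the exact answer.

The gap grows by |30 − 30000/1001| = 30/1001 frames per second.
Time for a 52-frame gap: 52 ÷ (30/1001) = 26026/15 s.

26026/15 seconds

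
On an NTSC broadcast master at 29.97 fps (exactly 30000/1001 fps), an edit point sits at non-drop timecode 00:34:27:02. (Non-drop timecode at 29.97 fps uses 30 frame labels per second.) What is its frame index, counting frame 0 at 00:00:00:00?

frame 62012

Total seconds to the label: (0 × 3600 + 34 × 60 + 27) = 2067.
Frame index = 2067 × 30 + 2 = 62012.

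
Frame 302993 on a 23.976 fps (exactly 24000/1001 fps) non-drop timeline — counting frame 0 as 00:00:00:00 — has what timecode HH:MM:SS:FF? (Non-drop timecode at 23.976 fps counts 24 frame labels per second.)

03:30:24:17

302993 ÷ 24 = 12624 full seconds, remainder 17 frames.
12624 s = 3 h 30 min 24 s.
Timecode: 03:30:24:17.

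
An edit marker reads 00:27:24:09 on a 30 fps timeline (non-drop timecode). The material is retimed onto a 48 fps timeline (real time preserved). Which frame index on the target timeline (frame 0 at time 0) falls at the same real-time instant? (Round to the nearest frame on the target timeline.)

frame 78926

Source frame index: (0×3600 + 27×60 + 24) × 30 + 9 = 49329.
Real time: 49329 / (30) = 16443/10 s.
Target frame: (16443/10) × (48) = 394632/5 ≈ 78926.400 → 78926.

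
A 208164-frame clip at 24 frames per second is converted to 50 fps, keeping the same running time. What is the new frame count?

433675 frames

Target frames = source frames × (target rate / source rate) = 208164 × (50)/(24) = 208164 × 25/12 = 433675.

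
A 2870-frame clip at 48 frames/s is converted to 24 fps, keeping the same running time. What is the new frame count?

Target frames = source frames × (target rate / source rate) = 2870 × (24)/(48) = 2870 × 1/2 = 1435.

1435 frames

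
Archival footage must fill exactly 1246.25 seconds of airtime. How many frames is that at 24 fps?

29910 frames

Frames = 1246.25 × 24 = 29910.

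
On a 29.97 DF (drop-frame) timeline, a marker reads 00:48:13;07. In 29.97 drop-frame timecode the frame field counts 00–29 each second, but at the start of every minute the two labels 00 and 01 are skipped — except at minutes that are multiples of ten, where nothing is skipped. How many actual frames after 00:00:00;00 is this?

86709

Complete 10-minute blocks: 4, each 17982 frames → 71928.
Remaining 8 whole minutes in the current block: 1800 + 7 × 1798 = 14386 frames.
Within the current minute: 13 × 30 + 7 − 2 = 395 (labels ;00/;01 skipped at this minute). Total = 71928 + 14386 + 395 = 86709.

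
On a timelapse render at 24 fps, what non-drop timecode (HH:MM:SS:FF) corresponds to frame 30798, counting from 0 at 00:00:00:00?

00:21:23:06

30798 ÷ 24 = 1283 full seconds, remainder 6 frames.
1283 s = 0 h 21 min 23 s.
Timecode: 00:21:23:06.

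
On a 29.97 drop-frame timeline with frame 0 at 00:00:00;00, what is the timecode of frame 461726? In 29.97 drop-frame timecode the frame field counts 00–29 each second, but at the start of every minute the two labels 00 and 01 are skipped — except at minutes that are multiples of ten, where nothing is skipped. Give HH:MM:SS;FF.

04:16:46;08

Ten DF minutes hold 17982 frames, so frame 461726 lies in block 25 (frames 449550–467531) with 12176 frames into that block.
The block's first minute is 1800 frames and the rest 1798 each; 12176 frames reaches minute 6, so 25 × 18 + 6 × 2 = 462 labels have been skipped so far.
Adding those back, label number 461726 + 462 = 462188 at 30 labels/s is 15406 s + 8 f = 4 h 16 min 46 s frame 8, i.e. 04:16:46;08.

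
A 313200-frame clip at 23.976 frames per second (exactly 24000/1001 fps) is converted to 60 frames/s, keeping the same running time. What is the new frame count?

783783 frames

Target frames = source frames × (target rate / source rate) = 313200 × (60)/(24000/1001) = 313200 × 1001/400 = 783783.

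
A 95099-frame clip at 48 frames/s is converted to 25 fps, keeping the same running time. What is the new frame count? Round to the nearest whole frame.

Frames at target rate = 95099 × (25) / (48) = 2377475/48 ≈ 49530.729.
Nearest whole frame: 49531.

49531 frames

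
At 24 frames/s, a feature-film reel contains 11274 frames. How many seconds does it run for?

469.75 seconds

Running time = 11274 / (24) = 469.75 s.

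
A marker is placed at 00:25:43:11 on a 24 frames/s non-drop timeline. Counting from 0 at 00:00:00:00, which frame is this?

Total seconds to the label: (0 × 3600 + 25 × 60 + 43) = 1543.
Frame index = 1543 × 24 + 11 = 37043.

frame 37043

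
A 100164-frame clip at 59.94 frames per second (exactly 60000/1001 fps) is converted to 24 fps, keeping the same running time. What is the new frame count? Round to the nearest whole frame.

Frames at target rate = 100164 × (24) / (60000/1001) = 25066041/625 ≈ 40105.666.
Nearest whole frame: 40106.

40106 frames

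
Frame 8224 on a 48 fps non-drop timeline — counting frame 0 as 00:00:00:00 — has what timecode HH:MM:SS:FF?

8224 ÷ 48 = 171 full seconds, remainder 16 frames.
171 s = 0 h 2 min 51 s.
Timecode: 00:02:51:16.

00:02:51:16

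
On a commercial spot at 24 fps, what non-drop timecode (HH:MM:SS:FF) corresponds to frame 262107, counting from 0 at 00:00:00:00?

262107 ÷ 24 = 10921 full seconds, remainder 3 frames.
10921 s = 3 h 2 min 1 s.
Timecode: 03:02:01:03.

03:02:01:03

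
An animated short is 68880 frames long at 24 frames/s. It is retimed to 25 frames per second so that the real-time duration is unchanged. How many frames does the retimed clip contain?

Target frames = source frames × (target rate / source rate) = 68880 × (25)/(24) = 68880 × 25/24 = 71750.

71750 frames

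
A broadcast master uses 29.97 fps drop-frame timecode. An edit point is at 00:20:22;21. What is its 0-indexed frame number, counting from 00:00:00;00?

36645

Complete 10-minute blocks: 2, each 17982 frames → 35964.
Remaining 0 whole minutes in the current block: 0 frames.
Within the current minute: 22 × 30 + 21 = 681. Total = 35964 + 0 + 681 = 36645.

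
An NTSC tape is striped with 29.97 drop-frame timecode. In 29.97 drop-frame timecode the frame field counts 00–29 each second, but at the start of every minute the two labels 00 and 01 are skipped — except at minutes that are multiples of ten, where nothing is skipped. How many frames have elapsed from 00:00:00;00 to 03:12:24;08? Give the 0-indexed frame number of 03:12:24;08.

Complete 10-minute blocks: 19, each 17982 frames → 341658.
Remaining 2 whole minutes in the current block: 1800 + 1 × 1798 = 3598 frames.
Within the current minute: 24 × 30 + 8 − 2 = 726 (labels ;00/;01 skipped at this minute). Total = 341658 + 3598 + 726 = 345982.

345982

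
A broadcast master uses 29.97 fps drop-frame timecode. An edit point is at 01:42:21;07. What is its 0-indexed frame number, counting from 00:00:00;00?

184053

Complete 10-minute blocks: 10, each 17982 frames → 179820.
Remaining 2 whole minutes in the current block: 1800 + 1 × 1798 = 3598 frames.
Within the current minute: 21 × 30 + 7 − 2 = 635 (labels ;00/;01 skipped at this minute). Total = 179820 + 3598 + 635 = 184053.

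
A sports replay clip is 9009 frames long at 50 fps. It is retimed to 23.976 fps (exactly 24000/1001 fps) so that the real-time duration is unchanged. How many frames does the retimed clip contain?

Target frames = source frames × (target rate / source rate) = 9009 × (24000/1001)/(50) = 9009 × 480/1001 = 4320.

4320 frames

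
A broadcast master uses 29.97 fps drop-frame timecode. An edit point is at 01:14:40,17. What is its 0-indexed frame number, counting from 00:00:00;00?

134283

As if non-drop at 30 labels/s: (1 × 3600 + 14 × 60 + 40) × 30 + 17 = 134417.
Minute boundaries passed: 74; those not divisible by 10: 74 − 7 = 67; dropped labels = 2 × 67 = 134.
Actual frame index = 134417 − 134 = 134283.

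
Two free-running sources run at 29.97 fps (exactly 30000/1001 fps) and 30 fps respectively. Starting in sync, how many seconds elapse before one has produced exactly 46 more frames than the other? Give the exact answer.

The gap grows by |30 − 30000/1001| = 30/1001 frames per second.
Time for a 46-frame gap: 46 ÷ (30/1001) = 23023/15 s.

23023/15 seconds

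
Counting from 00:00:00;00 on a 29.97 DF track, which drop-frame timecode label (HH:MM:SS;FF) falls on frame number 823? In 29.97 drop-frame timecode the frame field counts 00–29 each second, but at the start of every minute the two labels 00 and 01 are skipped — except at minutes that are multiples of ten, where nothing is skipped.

00:00:27;13

Ten DF minutes hold 17982 frames, so frame 823 lies in block 0 (frames 0–17981) with 823 frames into that block.
The block's first minute is 1800 frames and the rest 1798 each; 823 frames reaches minute 0, so 0 × 18 + 0 × 2 = 0 labels have been skipped so far.
Adding those back, label number 823 + 0 = 823 at 30 labels/s is 27 s + 13 f = 0 h 0 min 27 s frame 13, i.e. 00:00:27;13.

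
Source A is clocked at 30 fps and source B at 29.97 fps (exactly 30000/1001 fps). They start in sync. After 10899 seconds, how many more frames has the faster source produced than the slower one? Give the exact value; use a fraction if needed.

A emits 30 × 10899 = 326970 frames; B emits 30000/1001 × 10899 = 46710000/143.
Difference = 46710/143 frames (≈ 326.6434); B is behind A.

46710/143 frames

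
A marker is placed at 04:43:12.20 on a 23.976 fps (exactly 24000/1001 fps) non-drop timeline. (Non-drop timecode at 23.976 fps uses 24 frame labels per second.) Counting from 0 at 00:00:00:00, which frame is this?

407828

Total seconds to the label: (4 × 3600 + 43 × 60 + 12) = 16992.
Frame index = 16992 × 24 + 20 = 407828.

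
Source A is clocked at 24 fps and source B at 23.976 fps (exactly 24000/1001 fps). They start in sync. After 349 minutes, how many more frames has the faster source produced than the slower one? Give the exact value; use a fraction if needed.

502560/1001 frames

349 min = 20940 s.
A emits 24 × 20940 = 502560 frames; B emits 24000/1001 × 20940 = 502560000/1001.
Difference = 502560/1001 frames (≈ 502.0579); B is behind A.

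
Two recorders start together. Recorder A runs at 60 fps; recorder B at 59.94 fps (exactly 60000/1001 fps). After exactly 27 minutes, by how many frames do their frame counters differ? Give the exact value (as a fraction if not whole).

27 min = 1620 s.
A emits 60 × 1620 = 97200 frames; B emits 60000/1001 × 1620 = 97200000/1001.
Difference = 97200/1001 frames (≈ 97.1029); B is behind A.

97200/1001 frames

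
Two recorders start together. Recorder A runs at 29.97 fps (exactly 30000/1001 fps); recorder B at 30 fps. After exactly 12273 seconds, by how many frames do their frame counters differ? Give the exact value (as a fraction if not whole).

A emits 30000/1001 × 12273 = 368190000/1001 frames; B emits 30 × 12273 = 368190.
Difference = 368190/1001 frames (≈ 367.8222); B is ahead of A.

368190/1001 frames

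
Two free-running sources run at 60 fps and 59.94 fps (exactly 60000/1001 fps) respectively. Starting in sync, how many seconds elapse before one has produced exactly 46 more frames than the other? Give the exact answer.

23023/30 seconds

The gap grows by |60000/1001 − 60| = 60/1001 frames per second.
Time for a 46-frame gap: 46 ÷ (60/1001) = 23023/30 s.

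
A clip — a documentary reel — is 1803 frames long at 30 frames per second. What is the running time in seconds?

Running time = 1803 / (30) = 60.1 s.

60.1 seconds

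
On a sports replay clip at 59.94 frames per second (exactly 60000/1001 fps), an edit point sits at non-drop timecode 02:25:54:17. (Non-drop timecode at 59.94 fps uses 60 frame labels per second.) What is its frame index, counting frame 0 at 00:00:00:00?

Total seconds to the label: (2 × 3600 + 25 × 60 + 54) = 8754.
Frame index = 8754 × 60 + 17 = 525257.

525257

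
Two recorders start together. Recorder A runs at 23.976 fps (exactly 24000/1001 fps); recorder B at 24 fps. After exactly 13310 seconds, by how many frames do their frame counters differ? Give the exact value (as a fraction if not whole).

A emits 24000/1001 × 13310 = 29040000/91 frames; B emits 24 × 13310 = 319440.
Difference = 29040/91 frames (≈ 319.1209); B is ahead of A.

29040/91 frames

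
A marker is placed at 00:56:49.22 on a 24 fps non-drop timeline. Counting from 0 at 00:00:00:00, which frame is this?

frame 81838

Total seconds to the label: (0 × 3600 + 56 × 60 + 49) = 3409.
Frame index = 3409 × 24 + 22 = 81838.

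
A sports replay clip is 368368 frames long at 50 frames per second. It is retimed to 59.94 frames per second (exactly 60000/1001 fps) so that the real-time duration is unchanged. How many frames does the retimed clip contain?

441600 frames

Target frames = source frames × (target rate / source rate) = 368368 × (60000/1001)/(50) = 368368 × 1200/1001 = 441600.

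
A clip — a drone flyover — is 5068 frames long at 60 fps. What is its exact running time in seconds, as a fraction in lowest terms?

Running time = 5068 ÷ (60) = 5068 × 1/60 = 1267/15 s.

1267/15 seconds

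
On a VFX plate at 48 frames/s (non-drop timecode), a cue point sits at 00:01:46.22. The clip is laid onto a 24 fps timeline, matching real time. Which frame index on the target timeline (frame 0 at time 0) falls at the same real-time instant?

frame 2555

Source frame index: (0×3600 + 1×60 + 46) × 48 + 22 = 5110.
Real time: 5110 / (48) = 2555/24 s.
Target frame: (2555/24) × (24) = 2555.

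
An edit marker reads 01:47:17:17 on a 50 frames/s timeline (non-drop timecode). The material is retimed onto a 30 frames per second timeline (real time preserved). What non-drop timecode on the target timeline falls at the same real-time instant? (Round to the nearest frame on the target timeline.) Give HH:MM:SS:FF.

01:47:17:10

Source frame index: (1×3600 + 47×60 + 17) × 50 + 17 = 321867.
Real time: 321867 / (50) = 321867/50 s.
Target frame: (321867/50) × (30) = 965601/5 ≈ 193120.200 → 193120.
At 30 labels/s: frame 193120 → 01:47:17:10.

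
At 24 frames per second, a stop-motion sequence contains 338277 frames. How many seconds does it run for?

14094.875 seconds

Running time = 338277 / (24) = 14094.875 s.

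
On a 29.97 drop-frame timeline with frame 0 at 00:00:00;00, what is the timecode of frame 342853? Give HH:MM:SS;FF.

03:10:39;25

Each 10-minute DF block holds 10 × 60 × 30 − 9 × 2 = 17982 frames. 342853 ÷ 17982 → 19 full blocks, remainder 1195.
Within the partial block the first minute is 1800 frames and each further minute 1798, so 0 further minute boundaries passed. Total skipped labels = 18 × 19 + 2 × 0 = 342.
Non-drop label index = 342853 + 342 = 343195; at 30 labels/s that is 03:10:39:25, i.e. DF 03:10:39;25.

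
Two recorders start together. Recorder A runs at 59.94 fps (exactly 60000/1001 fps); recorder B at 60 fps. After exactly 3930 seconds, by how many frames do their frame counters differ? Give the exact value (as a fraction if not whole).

235800/1001 frames

A emits 60000/1001 × 3930 = 235800000/1001 frames; B emits 60 × 3930 = 235800.
Difference = 235800/1001 frames (≈ 235.5644); B is ahead of A.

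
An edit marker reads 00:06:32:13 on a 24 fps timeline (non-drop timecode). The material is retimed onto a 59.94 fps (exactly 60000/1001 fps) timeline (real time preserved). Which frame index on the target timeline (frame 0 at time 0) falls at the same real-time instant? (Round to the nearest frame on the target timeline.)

Source frame index: (0×3600 + 6×60 + 32) × 24 + 13 = 9421.
Real time: 9421 / (24) = 9421/24 s.
Target frame: (9421/24) × (60000/1001) = 23552500/1001 ≈ 23528.971 → 23529.

frame 23529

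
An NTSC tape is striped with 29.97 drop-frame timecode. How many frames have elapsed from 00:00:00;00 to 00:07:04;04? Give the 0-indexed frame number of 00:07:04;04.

As if non-drop at 30 labels/s: (0 × 3600 + 7 × 60 + 4) × 30 + 4 = 12724.
Minute boundaries passed: 7; those not divisible by 10: 7 − 0 = 7; dropped labels = 2 × 7 = 14.
Actual frame index = 12724 − 14 = 12710.

12710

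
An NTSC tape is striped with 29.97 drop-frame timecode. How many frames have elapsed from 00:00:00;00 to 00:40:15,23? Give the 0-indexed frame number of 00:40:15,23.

Complete 10-minute blocks: 4, each 17982 frames → 71928.
Remaining 0 whole minutes in the current block: 0 frames.
Within the current minute: 15 × 30 + 23 = 473. Total = 71928 + 0 + 473 = 72401.

72401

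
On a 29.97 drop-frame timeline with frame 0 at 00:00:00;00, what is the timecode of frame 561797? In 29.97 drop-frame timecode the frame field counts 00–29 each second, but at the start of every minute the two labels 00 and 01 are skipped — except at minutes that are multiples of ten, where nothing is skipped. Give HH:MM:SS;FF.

05:12:25;09

Ten DF minutes hold 17982 frames, so frame 561797 lies in block 31 (frames 557442–575423) with 4355 frames into that block.
The block's first minute is 1800 frames and the rest 1798 each; 4355 frames reaches minute 2, so 31 × 18 + 2 × 2 = 562 labels have been skipped so far.
Adding those back, label number 561797 + 562 = 562359 at 30 labels/s is 18745 s + 9 f = 5 h 12 min 25 s frame 9, i.e. 05:12:25;09.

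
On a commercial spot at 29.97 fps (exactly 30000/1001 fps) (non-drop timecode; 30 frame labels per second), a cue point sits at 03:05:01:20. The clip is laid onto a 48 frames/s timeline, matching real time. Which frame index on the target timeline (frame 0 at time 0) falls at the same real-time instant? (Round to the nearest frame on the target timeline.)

Source frame index: (3×3600 + 5×60 + 1) × 30 + 20 = 333050.
Real time: 333050 / (30000/1001) = 6667661/600 s.
Target frame: (6667661/600) × (48) = 13335322/25 ≈ 533412.880 → 533413.

frame 533413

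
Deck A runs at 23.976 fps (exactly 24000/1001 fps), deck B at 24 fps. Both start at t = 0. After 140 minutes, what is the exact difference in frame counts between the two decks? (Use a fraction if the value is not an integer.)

140 min = 8400 s.
A emits 24000/1001 × 8400 = 28800000/143 frames; B emits 24 × 8400 = 201600.
Difference = 28800/143 frames (≈ 201.3986); B is ahead of A.

28800/143 frames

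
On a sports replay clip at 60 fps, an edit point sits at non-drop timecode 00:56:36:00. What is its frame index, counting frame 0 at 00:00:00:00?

Total seconds to the label: (0 × 3600 + 56 × 60 + 36) = 3396.
Frame index = 3396 × 60 + 0 = 203760.

frame 203760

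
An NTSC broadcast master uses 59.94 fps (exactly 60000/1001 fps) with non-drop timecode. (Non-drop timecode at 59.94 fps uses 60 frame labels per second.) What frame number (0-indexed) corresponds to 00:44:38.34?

Total seconds to the label: (0 × 3600 + 44 × 60 + 38) = 2678.
Frame index = 2678 × 60 + 34 = 160714.

160714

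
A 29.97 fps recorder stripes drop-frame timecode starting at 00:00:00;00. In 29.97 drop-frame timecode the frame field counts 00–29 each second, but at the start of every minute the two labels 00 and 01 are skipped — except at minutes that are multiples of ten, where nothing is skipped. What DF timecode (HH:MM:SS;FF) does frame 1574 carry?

Ten DF minutes hold 17982 frames, so frame 1574 lies in block 0 (frames 0–17981) with 1574 frames into that block.
The block's first minute is 1800 frames and the rest 1798 each; 1574 frames reaches minute 0, so 0 × 18 + 0 × 2 = 0 labels have been skipped so far.
Adding those back, label number 1574 + 0 = 1574 at 30 labels/s is 52 s + 14 f = 0 h 0 min 52 s frame 14, i.e. 00:00:52;14.

00:00:52;14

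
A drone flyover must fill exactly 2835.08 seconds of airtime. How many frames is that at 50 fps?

Frames = 2835.08 × 50 = 141754.

141754 frames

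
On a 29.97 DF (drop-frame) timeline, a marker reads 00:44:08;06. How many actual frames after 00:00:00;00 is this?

Complete 10-minute blocks: 4, each 17982 frames → 71928.
Remaining 4 whole minutes in the current block: 1800 + 3 × 1798 = 7194 frames.
Within the current minute: 8 × 30 + 6 − 2 = 244 (labels ;00/;01 skipped at this minute). Total = 71928 + 7194 + 244 = 79366.

79366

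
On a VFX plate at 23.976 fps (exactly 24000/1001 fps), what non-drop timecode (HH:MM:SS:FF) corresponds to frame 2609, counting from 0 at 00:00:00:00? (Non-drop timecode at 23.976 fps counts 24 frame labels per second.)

2609 ÷ 24 = 108 full seconds, remainder 17 frames.
108 s = 0 h 1 min 48 s.
Timecode: 00:01:48:17.

00:01:48:17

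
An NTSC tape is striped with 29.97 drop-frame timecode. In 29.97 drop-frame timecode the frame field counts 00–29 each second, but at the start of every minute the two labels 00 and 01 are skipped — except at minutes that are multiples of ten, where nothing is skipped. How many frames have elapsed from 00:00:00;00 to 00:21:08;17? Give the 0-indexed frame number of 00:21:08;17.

38019

As if non-drop at 30 labels/s: (0 × 3600 + 21 × 60 + 8) × 30 + 17 = 38057.
Minute boundaries passed: 21; those not divisible by 10: 21 − 2 = 19; dropped labels = 2 × 19 = 38.
Actual frame index = 38057 − 38 = 38019.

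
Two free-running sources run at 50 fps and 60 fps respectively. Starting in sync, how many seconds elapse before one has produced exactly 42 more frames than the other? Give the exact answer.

The gap grows by |60 − 50| = 10 frames per second.
Time for a 42-frame gap: 42 ÷ (10) = 4.2 s.

4.2 seconds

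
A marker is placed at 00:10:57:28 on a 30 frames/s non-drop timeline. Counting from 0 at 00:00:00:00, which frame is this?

Total seconds to the label: (0 × 3600 + 10 × 60 + 57) = 657.
Frame index = 657 × 30 + 28 = 19738.

19738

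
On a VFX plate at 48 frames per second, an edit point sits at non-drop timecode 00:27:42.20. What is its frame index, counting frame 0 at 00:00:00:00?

79796

Total seconds to the label: (0 × 3600 + 27 × 60 + 42) = 1662.
Frame index = 1662 × 48 + 20 = 79796.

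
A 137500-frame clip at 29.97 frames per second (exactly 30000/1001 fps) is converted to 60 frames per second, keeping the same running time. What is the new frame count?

275275 frames

Target frames = source frames × (target rate / source rate) = 137500 × (60)/(30000/1001) = 137500 × 1001/500 = 275275.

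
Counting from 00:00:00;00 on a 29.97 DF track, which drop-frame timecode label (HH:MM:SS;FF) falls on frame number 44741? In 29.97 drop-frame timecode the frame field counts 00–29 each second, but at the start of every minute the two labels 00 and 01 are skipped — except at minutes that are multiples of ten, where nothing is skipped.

Each 10-minute DF block holds 10 × 60 × 30 − 9 × 2 = 17982 frames. 44741 ÷ 17982 → 2 full blocks, remainder 8777.
Within the partial block the first minute is 1800 frames and each further minute 1798, so 4 further minute boundaries passed. Total skipped labels = 18 × 2 + 2 × 4 = 44.
Non-drop label index = 44741 + 44 = 44785; at 30 labels/s that is 00:24:52:25, i.e. DF 00:24:52;25.

00:24:52;25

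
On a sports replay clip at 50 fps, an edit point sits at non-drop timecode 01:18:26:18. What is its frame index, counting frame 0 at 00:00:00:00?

frame 235318

Total seconds to the label: (1 × 3600 + 18 × 60 + 26) = 4706.
Frame index = 4706 × 50 + 18 = 235318.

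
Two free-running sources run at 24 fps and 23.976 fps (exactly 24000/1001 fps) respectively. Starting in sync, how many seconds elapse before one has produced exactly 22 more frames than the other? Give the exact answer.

11011/12 seconds

The gap grows by |24000/1001 − 24| = 24/1001 frames per second.
Time for a 22-frame gap: 22 ÷ (24/1001) = 11011/12 s.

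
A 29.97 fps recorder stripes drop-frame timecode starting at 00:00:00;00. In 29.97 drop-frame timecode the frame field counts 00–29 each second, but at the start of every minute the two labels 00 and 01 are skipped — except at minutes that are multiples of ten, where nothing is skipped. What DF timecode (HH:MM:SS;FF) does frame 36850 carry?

00:20:29;16

Each 10-minute DF block holds 10 × 60 × 30 − 9 × 2 = 17982 frames. 36850 ÷ 17982 → 2 full blocks, remainder 886.
Within the partial block the first minute is 1800 frames and each further minute 1798, so 0 further minute boundaries passed. Total skipped labels = 18 × 2 + 2 × 0 = 36.
Non-drop label index = 36850 + 36 = 36886; at 30 labels/s that is 00:20:29:16, i.e. DF 00:20:29;16.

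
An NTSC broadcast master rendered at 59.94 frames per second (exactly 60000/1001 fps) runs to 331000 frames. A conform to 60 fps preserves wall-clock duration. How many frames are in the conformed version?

Target frames = source frames × (target rate / source rate) = 331000 × (60)/(60000/1001) = 331000 × 1001/1000 = 331331.

331331 frames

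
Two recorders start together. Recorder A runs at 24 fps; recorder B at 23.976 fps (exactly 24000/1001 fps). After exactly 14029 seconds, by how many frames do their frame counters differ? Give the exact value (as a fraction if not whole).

A emits 24 × 14029 = 336696 frames; B emits 24000/1001 × 14029 = 336696000/1001.
Difference = 336696/1001 frames (≈ 336.3596); B is behind A.

336696/1001 frames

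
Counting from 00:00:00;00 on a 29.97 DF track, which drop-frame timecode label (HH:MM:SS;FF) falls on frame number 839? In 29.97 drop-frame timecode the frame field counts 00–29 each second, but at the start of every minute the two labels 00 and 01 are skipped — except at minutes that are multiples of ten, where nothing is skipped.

Ten DF minutes hold 17982 frames, so frame 839 lies in block 0 (frames 0–17981) with 839 frames into that block.
The block's first minute is 1800 frames and the rest 1798 each; 839 frames reaches minute 0, so 0 × 18 + 0 × 2 = 0 labels have been skipped so far.
Adding those back, label number 839 + 0 = 839 at 30 labels/s is 27 s + 29 f = 0 h 0 min 27 s frame 29, i.e. 00:00:27;29.

00:00:27;29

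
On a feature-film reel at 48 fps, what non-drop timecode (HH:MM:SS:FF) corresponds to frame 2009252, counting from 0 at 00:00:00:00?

11:37:39:20

2009252 ÷ 48 = 41859 full seconds, remainder 20 frames.
41859 s = 11 h 37 min 39 s.
Timecode: 11:37:39:20.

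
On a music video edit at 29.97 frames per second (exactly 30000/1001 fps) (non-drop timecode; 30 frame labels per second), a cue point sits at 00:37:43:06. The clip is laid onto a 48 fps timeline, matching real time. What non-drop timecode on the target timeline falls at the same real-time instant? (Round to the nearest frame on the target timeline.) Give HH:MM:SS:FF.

00:37:45:22

Source frame index: (0×3600 + 37×60 + 43) × 30 + 6 = 67896.
Real time: 67896 / (30000/1001) = 2831829/1250 s.
Target frame: (2831829/1250) × (48) = 67963896/625 ≈ 108742.234 → 108742.
At 48 labels/s: frame 108742 → 00:37:45:22.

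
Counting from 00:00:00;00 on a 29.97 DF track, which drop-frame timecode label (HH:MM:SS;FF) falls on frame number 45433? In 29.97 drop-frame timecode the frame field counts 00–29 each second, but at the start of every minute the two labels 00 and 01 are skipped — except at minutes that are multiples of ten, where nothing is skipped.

Each 10-minute DF block holds 10 × 60 × 30 − 9 × 2 = 17982 frames. 45433 ÷ 17982 → 2 full blocks, remainder 9469.
Within the partial block the first minute is 1800 frames and each further minute 1798, so 5 further minute boundaries passed. Total skipped labels = 18 × 2 + 2 × 5 = 46.
Non-drop label index = 45433 + 46 = 45479; at 30 labels/s that is 00:25:15:29, i.e. DF 00:25:15;29.

00:25:15;29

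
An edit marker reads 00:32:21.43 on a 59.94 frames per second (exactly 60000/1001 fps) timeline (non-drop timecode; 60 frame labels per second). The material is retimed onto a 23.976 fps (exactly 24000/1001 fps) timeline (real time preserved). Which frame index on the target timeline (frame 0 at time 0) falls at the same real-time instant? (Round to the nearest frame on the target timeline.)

frame 46601

Source frame index: (0×3600 + 32×60 + 21) × 60 + 43 = 116503.
Real time: 116503 / (60000/1001) = 116619503/60000 s.
Target frame: (116619503/60000) × (24000/1001) = 233006/5 ≈ 46601.200 → 46601.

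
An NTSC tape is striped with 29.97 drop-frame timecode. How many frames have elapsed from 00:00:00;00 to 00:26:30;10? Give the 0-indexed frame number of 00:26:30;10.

47662

As if non-drop at 30 labels/s: (0 × 3600 + 26 × 60 + 30) × 30 + 10 = 47710.
Minute boundaries passed: 26; those not divisible by 10: 26 − 2 = 24; dropped labels = 2 × 24 = 48.
Actual frame index = 47710 − 48 = 47662.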